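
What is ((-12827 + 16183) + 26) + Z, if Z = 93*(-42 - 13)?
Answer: -1733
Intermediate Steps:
Z = -5115 (Z = 93*(-55) = -5115)
((-12827 + 16183) + 26) + Z = ((-12827 + 16183) + 26) - 5115 = (3356 + 26) - 5115 = 3382 - 5115 = -1733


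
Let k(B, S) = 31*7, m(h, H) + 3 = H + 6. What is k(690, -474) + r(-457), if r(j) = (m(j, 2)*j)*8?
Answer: -18063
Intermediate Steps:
m(h, H) = 3 + H (m(h, H) = -3 + (H + 6) = -3 + (6 + H) = 3 + H)
k(B, S) = 217
r(j) = 40*j (r(j) = ((3 + 2)*j)*8 = (5*j)*8 = 40*j)
k(690, -474) + r(-457) = 217 + 40*(-457) = 217 - 18280 = -18063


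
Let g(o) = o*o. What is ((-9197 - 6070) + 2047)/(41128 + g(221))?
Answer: -13220/89969 ≈ -0.14694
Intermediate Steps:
g(o) = o**2
((-9197 - 6070) + 2047)/(41128 + g(221)) = ((-9197 - 6070) + 2047)/(41128 + 221**2) = (-15267 + 2047)/(41128 + 48841) = -13220/89969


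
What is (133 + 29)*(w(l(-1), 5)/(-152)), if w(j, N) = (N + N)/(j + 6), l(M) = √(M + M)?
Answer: -1215/722 + 405*I*√2/1444 ≈ -1.6828 + 0.39665*I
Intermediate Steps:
l(M) = √2*√M (l(M) = √(2*M) = √2*√M)
w(j, N) = 2*N/(6 + j) (w(j, N) = (2*N)/(6 + j) = 2*N/(6 + j))
(133 + 29)*(w(l(-1), 5)/(-152)) = (133 + 29)*((2*5/(6 + √2*√(-1)))/(-152)) = 162*((2*5/(6 + √2*I))*(-1/152)) = 162*((2*5/(6 + I*√2))*(-1/152)) = 162*((10/(6 + I*√2))*(-1/152)) = 162*(-5/(76*(6 + I*√2))) = -405/(38*(6 + I*√2))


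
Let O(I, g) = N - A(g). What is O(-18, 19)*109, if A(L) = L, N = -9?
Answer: -3052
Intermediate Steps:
O(I, g) = -9 - g
O(-18, 19)*109 = (-9 - 1*19)*109 = (-9 - 19)*109 = -28*109 = -3052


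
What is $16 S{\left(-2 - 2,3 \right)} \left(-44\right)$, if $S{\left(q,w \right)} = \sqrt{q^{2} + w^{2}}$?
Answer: $-3520$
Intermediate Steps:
$16 S{\left(-2 - 2,3 \right)} \left(-44\right) = 16 \sqrt{\left(-2 - 2\right)^{2} + 3^{2}} \left(-44\right) = 16 \sqrt{\left(-2 - 2\right)^{2} + 9} \left(-44\right) = 16 \sqrt{\left(-4\right)^{2} + 9} \left(-44\right) = 16 \sqrt{16 + 9} \left(-44\right) = 16 \sqrt{25} \left(-44\right) = 16 \cdot 5 \left(-44\right) = 80 \left(-44\right) = -3520$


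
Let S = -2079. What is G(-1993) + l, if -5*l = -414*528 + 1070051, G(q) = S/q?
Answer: -1696947392/9965 ≈ -1.7029e+5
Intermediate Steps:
G(q) = -2079/q
l = -851459/5 (l = -(-414*528 + 1070051)/5 = -(-218592 + 1070051)/5 = -1/5*851459 = -851459/5 ≈ -1.7029e+5)
G(-1993) + l = -2079/(-1993) - 851459/5 = -2079*(-1/1993) - 851459/5 = 2079/1993 - 851459/5 = -1696947392/9965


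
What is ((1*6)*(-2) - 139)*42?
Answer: -6342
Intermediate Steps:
((1*6)*(-2) - 139)*42 = (6*(-2) - 139)*42 = (-12 - 139)*42 = -151*42 = -6342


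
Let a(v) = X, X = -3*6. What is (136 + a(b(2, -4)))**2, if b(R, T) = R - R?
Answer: 13924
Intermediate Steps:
b(R, T) = 0
X = -18
a(v) = -18
(136 + a(b(2, -4)))**2 = (136 - 18)**2 = 118**2 = 13924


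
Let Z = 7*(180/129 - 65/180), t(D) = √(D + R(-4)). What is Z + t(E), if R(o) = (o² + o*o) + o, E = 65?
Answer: 11207/1548 + √93 ≈ 16.883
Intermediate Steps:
R(o) = o + 2*o² (R(o) = (o² + o²) + o = 2*o² + o = o + 2*o²)
t(D) = √(28 + D) (t(D) = √(D - 4*(1 + 2*(-4))) = √(D - 4*(1 - 8)) = √(D - 4*(-7)) = √(D + 28) = √(28 + D))
Z = 11207/1548 (Z = 7*(180*(1/129) - 65*1/180) = 7*(60/43 - 13/36) = 7*(1601/1548) = 11207/1548 ≈ 7.2397)
Z + t(E) = 11207/1548 + √(28 + 65) = 11207/1548 + √93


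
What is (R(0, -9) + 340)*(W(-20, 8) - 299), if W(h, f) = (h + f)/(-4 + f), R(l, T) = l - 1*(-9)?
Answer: -105398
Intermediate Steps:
R(l, T) = 9 + l (R(l, T) = l + 9 = 9 + l)
W(h, f) = (f + h)/(-4 + f)
(R(0, -9) + 340)*(W(-20, 8) - 299) = ((9 + 0) + 340)*((8 - 20)/(-4 + 8) - 299) = (9 + 340)*(-12/4 - 299) = 349*((¼)*(-12) - 299) = 349*(-3 - 299) = 349*(-302) = -105398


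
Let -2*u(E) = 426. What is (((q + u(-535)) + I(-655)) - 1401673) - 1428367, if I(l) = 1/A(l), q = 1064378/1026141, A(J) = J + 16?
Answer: -618602604731882/218568033 ≈ -2.8303e+6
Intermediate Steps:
A(J) = 16 + J
u(E) = -213 (u(E) = -1/2*426 = -213)
q = 1064378/1026141 (q = 1064378*(1/1026141) = 1064378/1026141 ≈ 1.0373)
I(l) = 1/(16 + l)
(((q + u(-535)) + I(-655)) - 1401673) - 1428367 = (((1064378/1026141 - 213) + 1/(16 - 655)) - 1401673) - 1428367 = ((-217503655/1026141 + 1/(-639)) - 1401673) - 1428367 = ((-217503655/1026141 - 1/639) - 1401673) - 1428367 = (-46328620562/218568033 - 1401673) - 1428367 = -306407239139771/218568033 - 1428367 = -618602604731882/218568033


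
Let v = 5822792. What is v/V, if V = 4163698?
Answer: 2911396/2081849 ≈ 1.3985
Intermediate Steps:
v/V = 5822792/4163698 = 5822792*(1/4163698) = 2911396/2081849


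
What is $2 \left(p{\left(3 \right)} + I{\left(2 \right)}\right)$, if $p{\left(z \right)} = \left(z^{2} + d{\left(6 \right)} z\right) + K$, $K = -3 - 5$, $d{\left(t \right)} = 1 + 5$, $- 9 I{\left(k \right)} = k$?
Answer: $\frac{338}{9} \approx 37.556$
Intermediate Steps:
$I{\left(k \right)} = - \frac{k}{9}$
$d{\left(t \right)} = 6$
$K = -8$
$p{\left(z \right)} = -8 + z^{2} + 6 z$ ($p{\left(z \right)} = \left(z^{2} + 6 z\right) - 8 = -8 + z^{2} + 6 z$)
$2 \left(p{\left(3 \right)} + I{\left(2 \right)}\right) = 2 \left(\left(-8 + 3^{2} + 6 \cdot 3\right) - \frac{2}{9}\right) = 2 \left(\left(-8 + 9 + 18\right) - \frac{2}{9}\right) = 2 \left(19 - \frac{2}{9}\right) = 2 \cdot \frac{169}{9} = \frac{338}{9}$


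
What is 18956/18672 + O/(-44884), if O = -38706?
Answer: 98346221/52379628 ≈ 1.8776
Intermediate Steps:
18956/18672 + O/(-44884) = 18956/18672 - 38706/(-44884) = 18956*(1/18672) - 38706*(-1/44884) = 4739/4668 + 19353/22442 = 98346221/52379628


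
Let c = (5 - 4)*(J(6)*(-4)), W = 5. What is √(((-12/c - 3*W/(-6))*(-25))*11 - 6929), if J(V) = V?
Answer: I*√7754 ≈ 88.057*I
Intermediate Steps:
c = -24 (c = (5 - 4)*(6*(-4)) = 1*(-24) = -24)
√(((-12/c - 3*W/(-6))*(-25))*11 - 6929) = √(((-12/(-24) - 3*5/(-6))*(-25))*11 - 6929) = √(((-12*(-1/24) - 15*(-⅙))*(-25))*11 - 6929) = √(((½ + 5/2)*(-25))*11 - 6929) = √((3*(-25))*11 - 6929) = √(-75*11 - 6929) = √(-825 - 6929) = √(-7754) = I*√7754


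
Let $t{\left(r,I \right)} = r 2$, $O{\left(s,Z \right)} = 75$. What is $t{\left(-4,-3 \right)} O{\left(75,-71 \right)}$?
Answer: $-600$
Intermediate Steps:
$t{\left(r,I \right)} = 2 r$
$t{\left(-4,-3 \right)} O{\left(75,-71 \right)} = 2 \left(-4\right) 75 = \left(-8\right) 75 = -600$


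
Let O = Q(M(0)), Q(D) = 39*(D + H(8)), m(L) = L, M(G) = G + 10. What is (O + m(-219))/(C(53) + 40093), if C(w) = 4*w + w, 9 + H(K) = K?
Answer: 66/20179 ≈ 0.0032707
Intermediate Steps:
M(G) = 10 + G
H(K) = -9 + K
Q(D) = -39 + 39*D (Q(D) = 39*(D + (-9 + 8)) = 39*(D - 1) = 39*(-1 + D) = -39 + 39*D)
O = 351 (O = -39 + 39*(10 + 0) = -39 + 39*10 = -39 + 390 = 351)
C(w) = 5*w
(O + m(-219))/(C(53) + 40093) = (351 - 219)/(5*53 + 40093) = 132/(265 + 40093) = 132/40358 = 132*(1/40358) = 66/20179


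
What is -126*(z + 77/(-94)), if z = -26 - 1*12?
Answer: 229887/47 ≈ 4891.2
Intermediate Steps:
z = -38 (z = -26 - 12 = -38)
-126*(z + 77/(-94)) = -126*(-38 + 77/(-94)) = -126*(-38 + 77*(-1/94)) = -126*(-38 - 77/94) = -126*(-3649/94) = 229887/47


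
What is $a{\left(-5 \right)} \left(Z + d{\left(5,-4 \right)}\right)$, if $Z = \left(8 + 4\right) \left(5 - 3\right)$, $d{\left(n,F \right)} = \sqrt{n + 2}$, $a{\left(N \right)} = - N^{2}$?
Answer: $-600 - 25 \sqrt{7} \approx -666.14$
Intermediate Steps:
$d{\left(n,F \right)} = \sqrt{2 + n}$
$Z = 24$ ($Z = 12 \cdot 2 = 24$)
$a{\left(-5 \right)} \left(Z + d{\left(5,-4 \right)}\right) = - \left(-5\right)^{2} \left(24 + \sqrt{2 + 5}\right) = \left(-1\right) 25 \left(24 + \sqrt{7}\right) = - 25 \left(24 + \sqrt{7}\right) = -600 - 25 \sqrt{7}$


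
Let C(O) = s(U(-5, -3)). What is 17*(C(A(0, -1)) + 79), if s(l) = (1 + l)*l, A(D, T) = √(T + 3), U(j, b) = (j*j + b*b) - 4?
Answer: 17153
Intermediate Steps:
U(j, b) = -4 + b² + j² (U(j, b) = (j² + b²) - 4 = (b² + j²) - 4 = -4 + b² + j²)
A(D, T) = √(3 + T)
s(l) = l*(1 + l)
C(O) = 930 (C(O) = (-4 + (-3)² + (-5)²)*(1 + (-4 + (-3)² + (-5)²)) = (-4 + 9 + 25)*(1 + (-4 + 9 + 25)) = 30*(1 + 30) = 30*31 = 930)
17*(C(A(0, -1)) + 79) = 17*(930 + 79) = 17*1009 = 17153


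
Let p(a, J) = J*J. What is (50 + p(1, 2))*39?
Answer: 2106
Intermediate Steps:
p(a, J) = J²
(50 + p(1, 2))*39 = (50 + 2²)*39 = (50 + 4)*39 = 54*39 = 2106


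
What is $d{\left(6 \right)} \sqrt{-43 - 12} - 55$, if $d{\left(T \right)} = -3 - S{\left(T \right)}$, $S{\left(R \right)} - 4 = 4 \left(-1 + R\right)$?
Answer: $-55 - 27 i \sqrt{55} \approx -55.0 - 200.24 i$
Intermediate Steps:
$S{\left(R \right)} = 4 R$ ($S{\left(R \right)} = 4 + 4 \left(-1 + R\right) = 4 + \left(-4 + 4 R\right) = 4 R$)
$d{\left(T \right)} = -3 - 4 T$
$d{\left(6 \right)} \sqrt{-43 - 12} - 55 = \left(-3 - 24\right) \sqrt{-43 - 12} - 55 = \left(-3 - 24\right) \sqrt{-55} - 55 = - 27 i \sqrt{55} - 55 = -55 - 27 i \sqrt{55}$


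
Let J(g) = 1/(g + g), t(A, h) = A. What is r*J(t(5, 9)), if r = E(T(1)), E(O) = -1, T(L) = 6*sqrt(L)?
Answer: -1/10 ≈ -0.10000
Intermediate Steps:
r = -1
J(g) = 1/(2*g)
r*J(t(5, 9)) = -1/(2*5) = -1*1/10 = -1/10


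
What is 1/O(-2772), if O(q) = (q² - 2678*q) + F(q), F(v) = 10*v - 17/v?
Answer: 2772/41800872977 ≈ 6.6314e-8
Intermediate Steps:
F(v) = -17/v + 10*v
O(q) = q² - 2668*q - 17/q (O(q) = (q² - 2678*q) + (-17/q + 10*q) = q² - 2668*q - 17/q)
1/O(-2772) = 1/((-17 + (-2772)²*(-2668 - 2772))/(-2772)) = 1/(-(-17 + 7683984*(-5440))/2772) = 1/(-(-17 - 41800872960)/2772) = 1/(-1/2772*(-41800872977)) = 1/(41800872977/2772) = 2772/41800872977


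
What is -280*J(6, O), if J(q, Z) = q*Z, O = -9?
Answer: 15120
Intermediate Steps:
J(q, Z) = Z*q
-280*J(6, O) = -(-2520)*6 = -280*(-54) = 15120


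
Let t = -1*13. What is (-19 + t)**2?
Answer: 1024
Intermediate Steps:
t = -13
(-19 + t)**2 = (-19 - 13)**2 = (-32)**2 = 1024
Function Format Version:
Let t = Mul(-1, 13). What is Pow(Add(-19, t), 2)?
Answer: 1024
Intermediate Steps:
t = -13
Pow(Add(-19, t), 2) = Pow(Add(-19, -13), 2) = Pow(-32, 2) = 1024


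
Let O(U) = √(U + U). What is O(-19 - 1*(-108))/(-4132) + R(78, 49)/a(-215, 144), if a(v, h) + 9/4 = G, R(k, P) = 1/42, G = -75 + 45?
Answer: -2/2709 - √178/4132 ≈ -0.0039671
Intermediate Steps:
G = -30
R(k, P) = 1/42
a(v, h) = -129/4 (a(v, h) = -9/4 - 30 = -129/4)
O(U) = √2*√U (O(U) = √(2*U) = √2*√U)
O(-19 - 1*(-108))/(-4132) + R(78, 49)/a(-215, 144) = (√2*√(-19 - 1*(-108)))/(-4132) + 1/(42*(-129/4)) = (√2*√(-19 + 108))*(-1/4132) + (1/42)*(-4/129) = (√2*√89)*(-1/4132) - 2/2709 = √178*(-1/4132) - 2/2709 = -√178/4132 - 2/2709 = -2/2709 - √178/4132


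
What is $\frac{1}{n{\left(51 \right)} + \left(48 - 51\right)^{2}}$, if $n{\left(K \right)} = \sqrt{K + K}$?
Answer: $- \frac{3}{7} + \frac{\sqrt{102}}{21} \approx 0.052357$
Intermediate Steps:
$n{\left(K \right)} = \sqrt{2} \sqrt{K}$ ($n{\left(K \right)} = \sqrt{2 K} = \sqrt{2} \sqrt{K}$)
$\frac{1}{n{\left(51 \right)} + \left(48 - 51\right)^{2}} = \frac{1}{\sqrt{2} \sqrt{51} + \left(48 - 51\right)^{2}} = \frac{1}{\sqrt{102} + \left(-3\right)^{2}} = \frac{1}{\sqrt{102} + 9} = \frac{1}{9 + \sqrt{102}}$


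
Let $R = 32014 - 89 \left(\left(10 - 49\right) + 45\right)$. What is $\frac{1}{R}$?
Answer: $\frac{1}{31480} \approx 3.1766 \cdot 10^{-5}$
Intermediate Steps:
$R = 31480$ ($R = 32014 - 89 \left(\left(10 - 49\right) + 45\right) = 32014 - 89 \left(-39 + 45\right) = 32014 - 89 \cdot 6 = 32014 - 534 = 31480$)
$\frac{1}{R} = \frac{1}{31480}$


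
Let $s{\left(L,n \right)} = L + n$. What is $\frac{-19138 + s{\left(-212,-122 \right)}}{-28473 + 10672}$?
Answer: $\frac{19472}{17801} \approx 1.0939$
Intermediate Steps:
$\frac{-19138 + s{\left(-212,-122 \right)}}{-28473 + 10672} = \frac{-19138 - 334}{-28473 + 10672} = \frac{-19138 - 334}{-17801} = \left(-19472\right) \left(- \frac{1}{17801}\right) = \frac{19472}{17801}$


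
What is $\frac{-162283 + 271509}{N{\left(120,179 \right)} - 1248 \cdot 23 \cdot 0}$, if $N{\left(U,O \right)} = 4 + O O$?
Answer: $\frac{8402}{2465} \approx 3.4085$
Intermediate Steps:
$N{\left(U,O \right)} = 4 + O^{2}$
$\frac{-162283 + 271509}{N{\left(120,179 \right)} - 1248 \cdot 23 \cdot 0} = \frac{-162283 + 271509}{\left(4 + 179^{2}\right) - 1248 \cdot 23 \cdot 0} = \frac{109226}{\left(4 + 32041\right) - 0} = \frac{109226}{32045 + 0} = \frac{109226}{32045} = 109226 \cdot \frac{1}{32045} = \frac{8402}{2465}$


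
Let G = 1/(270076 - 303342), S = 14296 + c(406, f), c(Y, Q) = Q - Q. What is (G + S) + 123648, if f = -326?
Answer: 4588845103/33266 ≈ 1.3794e+5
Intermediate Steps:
c(Y, Q) = 0
S = 14296 (S = 14296 + 0 = 14296)
G = -1/33266 (G = 1/(-33266) = -1/33266 ≈ -3.0061e-5)
(G + S) + 123648 = (-1/33266 + 14296) + 123648 = 475570735/33266 + 123648 = 4588845103/33266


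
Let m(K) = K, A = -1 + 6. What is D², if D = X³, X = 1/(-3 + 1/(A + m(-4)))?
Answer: 1/64 ≈ 0.015625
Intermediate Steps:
A = 5
X = -½ (X = 1/(-3 + 1/(5 - 4)) = 1/(-3 + 1/1) = 1/(-3 + 1) = 1/(-2) = -½ ≈ -0.50000)
D = -⅛ (D = (-½)³ = -⅛ ≈ -0.12500)
D² = (-⅛)² = 1/64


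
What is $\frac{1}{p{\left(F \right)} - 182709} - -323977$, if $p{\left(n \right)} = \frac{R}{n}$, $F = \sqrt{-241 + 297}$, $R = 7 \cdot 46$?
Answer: $\frac{21630374186616425}{66765153659} - \frac{23 \sqrt{14}}{66765153659} \approx 3.2398 \cdot 10^{5}$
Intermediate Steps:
$R = 322$
$F = 2 \sqrt{14}$ ($F = \sqrt{56} = 2 \sqrt{14} \approx 7.4833$)
$p{\left(n \right)} = \frac{322}{n}$
$\frac{1}{p{\left(F \right)} - 182709} - -323977 = \frac{1}{\frac{322}{2 \sqrt{14}} - 182709} - -323977 = \frac{1}{322 \frac{\sqrt{14}}{28} - 182709} + 323977 = \frac{1}{\frac{23 \sqrt{14}}{2} - 182709} + 323977 = \frac{1}{-182709 + \frac{23 \sqrt{14}}{2}} + 323977 = 323977 + \frac{1}{-182709 + \frac{23 \sqrt{14}}{2}}$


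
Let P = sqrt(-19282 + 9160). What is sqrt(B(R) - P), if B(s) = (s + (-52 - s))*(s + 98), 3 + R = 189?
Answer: sqrt(-14768 - I*sqrt(10122)) ≈ 0.4139 - 121.52*I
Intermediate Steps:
R = 186 (R = -3 + 189 = 186)
P = I*sqrt(10122) (P = sqrt(-10122) = I*sqrt(10122) ≈ 100.61*I)
B(s) = -5096 - 52*s (B(s) = -52*(98 + s) = -5096 - 52*s)
sqrt(B(R) - P) = sqrt((-5096 - 52*186) - I*sqrt(10122)) = sqrt((-5096 - 9672) - I*sqrt(10122)) = sqrt(-14768 - I*sqrt(10122))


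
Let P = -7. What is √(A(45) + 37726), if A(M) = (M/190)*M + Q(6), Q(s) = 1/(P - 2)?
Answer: √490424162/114 ≈ 194.26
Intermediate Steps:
Q(s) = -⅑ (Q(s) = 1/(-7 - 2) = 1/(-9) = -⅑)
A(M) = -⅑ + M²/190 (A(M) = (M/190)*M - ⅑ = M²/190 - ⅑ = -⅑ + M²/190)
√(A(45) + 37726) = √((-⅑ + (1/190)*45²) + 37726) = √((-⅑ + (1/190)*2025) + 37726) = √((-⅑ + 405/38) + 37726) = √(3607/342 + 37726) = √(12905899/342) = √490424162/114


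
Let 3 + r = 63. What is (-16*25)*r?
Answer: -24000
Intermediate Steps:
r = 60 (r = -3 + 63 = 60)
(-16*25)*r = -16*25*60 = -400*60 = -24000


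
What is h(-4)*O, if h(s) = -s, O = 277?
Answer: 1108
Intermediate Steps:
h(-4)*O = -1*(-4)*277 = 4*277 = 1108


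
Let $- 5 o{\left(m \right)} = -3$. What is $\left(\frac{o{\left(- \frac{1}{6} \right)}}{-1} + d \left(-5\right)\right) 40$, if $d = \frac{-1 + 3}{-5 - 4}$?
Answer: $\frac{184}{9} \approx 20.444$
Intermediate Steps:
$d = - \frac{2}{9}$ ($d = \frac{2}{-9} = 2 \left(- \frac{1}{9}\right) = - \frac{2}{9} \approx -0.22222$)
$o{\left(m \right)} = \frac{3}{5}$ ($o{\left(m \right)} = \left(- \frac{1}{5}\right) \left(-3\right) = \frac{3}{5}$)
$\left(\frac{o{\left(- \frac{1}{6} \right)}}{-1} + d \left(-5\right)\right) 40 = \left(\frac{3}{5 \left(-1\right)} - - \frac{10}{9}\right) 40 = \left(\frac{3}{5} \left(-1\right) + \frac{10}{9}\right) 40 = \left(- \frac{3}{5} + \frac{10}{9}\right) 40 = \frac{23}{45} \cdot 40 = \frac{184}{9}$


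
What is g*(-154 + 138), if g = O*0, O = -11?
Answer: 0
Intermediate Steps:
g = 0 (g = -11*0 = 0)
g*(-154 + 138) = 0*(-154 + 138) = 0*(-16) = 0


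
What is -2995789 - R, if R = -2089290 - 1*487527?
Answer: -418972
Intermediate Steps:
R = -2576817 (R = -2089290 - 487527 = -2576817)
-2995789 - R = -2995789 - 1*(-2576817) = -2995789 + 2576817 = -418972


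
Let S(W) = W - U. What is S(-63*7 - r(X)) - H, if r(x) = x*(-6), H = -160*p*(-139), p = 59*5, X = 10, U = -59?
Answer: -6561122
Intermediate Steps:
p = 295
H = 6560800 (H = -160*295*(-139) = -47200*(-139) = 6560800)
r(x) = -6*x
S(W) = 59 + W (S(W) = W - 1*(-59) = W + 59 = 59 + W)
S(-63*7 - r(X)) - H = (59 + (-63*7 - (-6)*10)) - 1*6560800 = (59 + (-441 - 1*(-60))) - 6560800 = (59 + (-441 + 60)) - 6560800 = (59 - 381) - 6560800 = -322 - 6560800 = -6561122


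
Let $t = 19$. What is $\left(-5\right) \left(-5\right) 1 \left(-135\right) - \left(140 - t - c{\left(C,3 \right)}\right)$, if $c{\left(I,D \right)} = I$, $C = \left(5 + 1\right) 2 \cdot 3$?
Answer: $-3460$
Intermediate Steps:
$C = 36$ ($C = 6 \cdot 6 = 36$)
$\left(-5\right) \left(-5\right) 1 \left(-135\right) - \left(140 - t - c{\left(C,3 \right)}\right) = \left(-5\right) \left(-5\right) 1 \left(-135\right) + \left(\left(36 + 19\right) - 140\right) = 25 \cdot 1 \left(-135\right) + \left(55 - 140\right) = 25 \left(-135\right) - 85 = -3375 - 85 = -3460$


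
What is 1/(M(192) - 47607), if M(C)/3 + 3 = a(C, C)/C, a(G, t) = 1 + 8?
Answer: -64/3047415 ≈ -2.1001e-5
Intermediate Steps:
a(G, t) = 9
M(C) = -9 + 27/C (M(C) = -9 + 3*(9/C) = -9 + 27/C)
1/(M(192) - 47607) = 1/((-9 + 27/192) - 47607) = 1/((-9 + 27*(1/192)) - 47607) = 1/((-9 + 9/64) - 47607) = 1/(-567/64 - 47607) = 1/(-3047415/64) = -64/3047415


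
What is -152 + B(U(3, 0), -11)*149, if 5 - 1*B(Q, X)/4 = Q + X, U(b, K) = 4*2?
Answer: 4616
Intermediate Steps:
U(b, K) = 8
B(Q, X) = 20 - 4*Q - 4*X (B(Q, X) = 20 - 4*(Q + X) = 20 + (-4*Q - 4*X) = 20 - 4*Q - 4*X)
-152 + B(U(3, 0), -11)*149 = -152 + (20 - 4*8 - 4*(-11))*149 = -152 + (20 - 32 + 44)*149 = -152 + 32*149 = -152 + 4768 = 4616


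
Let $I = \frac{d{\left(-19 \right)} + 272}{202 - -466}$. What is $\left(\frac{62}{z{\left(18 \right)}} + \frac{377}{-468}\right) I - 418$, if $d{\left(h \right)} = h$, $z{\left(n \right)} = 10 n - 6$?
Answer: $- \frac{291628513}{697392} \approx -418.17$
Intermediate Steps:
$z{\left(n \right)} = -6 + 10 n$
$I = \frac{253}{668}$ ($I = \frac{-19 + 272}{202 - -466} = \frac{253}{202 + 466} = \frac{253}{668} \approx 0.37874$)
$\left(\frac{62}{z{\left(18 \right)}} + \frac{377}{-468}\right) I - 418 = \left(\frac{62}{-6 + 10 \cdot 18} + \frac{377}{-468}\right) \frac{253}{668} - 418 = \left(\frac{62}{-6 + 180} + 377 \left(- \frac{1}{468}\right)\right) \frac{253}{668} - 418 = \left(\frac{62}{174} - \frac{29}{36}\right) \frac{253}{668} - 418 = \left(62 \cdot \frac{1}{174} - \frac{29}{36}\right) \frac{253}{668} - 418 = \left(\frac{31}{87} - \frac{29}{36}\right) \frac{253}{668} - 418 = \left(- \frac{469}{1044}\right) \frac{253}{668} - 418 = - \frac{118657}{697392} - 418 = - \frac{291628513}{697392}$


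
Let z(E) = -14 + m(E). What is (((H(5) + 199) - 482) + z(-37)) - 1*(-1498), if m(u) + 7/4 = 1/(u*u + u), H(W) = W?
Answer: 802031/666 ≈ 1204.3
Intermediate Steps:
m(u) = -7/4 + 1/(u + u**2) (m(u) = -7/4 + 1/(u*u + u) = -7/4 + 1/(u**2 + u) = -7/4 + 1/(u + u**2))
z(E) = -14 + (4 - 7*E - 7*E**2)/(4*E*(1 + E))
(((H(5) + 199) - 482) + z(-37)) - 1*(-1498) = (((5 + 199) - 482) + (1/4)*(4 - 63*(-37) - 63*(-37)**2)/(-37*(1 - 37))) - 1*(-1498) = ((204 - 482) + (1/4)*(-1/37)*(4 + 2331 - 63*1369)/(-36)) + 1498 = (-278 + (1/4)*(-1/37)*(-1/36)*(4 + 2331 - 86247)) + 1498 = (-278 + (1/4)*(-1/37)*(-1/36)*(-83912)) + 1498 = (-278 - 10489/666) + 1498 = -195637/666 + 1498 = 802031/666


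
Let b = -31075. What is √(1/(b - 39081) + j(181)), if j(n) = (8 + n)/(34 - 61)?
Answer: I*√8613280127/35078 ≈ 2.6458*I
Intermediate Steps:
j(n) = -8/27 - n/27 (j(n) = (8 + n)/(-27) = (8 + n)*(-1/27) = -8/27 - n/27)
√(1/(b - 39081) + j(181)) = √(1/(-31075 - 39081) + (-8/27 - 1/27*181)) = √(1/(-70156) + (-8/27 - 181/27)) = √(-1/70156 - 7) = √(-491093/70156) = I*√8613280127/35078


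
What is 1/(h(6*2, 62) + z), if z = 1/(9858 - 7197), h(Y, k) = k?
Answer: 2661/164983 ≈ 0.016129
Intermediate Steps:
z = 1/2661 ≈ 0.00037580
1/(h(6*2, 62) + z) = 1/(62 + 1/2661) = 1/(164983/2661) = 2661/164983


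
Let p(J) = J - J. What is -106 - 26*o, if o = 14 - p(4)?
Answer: -470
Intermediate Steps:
p(J) = 0
o = 14 (o = 14 - 1*0 = 14 + 0 = 14)
-106 - 26*o = -106 - 26*14 = -106 - 364 = -470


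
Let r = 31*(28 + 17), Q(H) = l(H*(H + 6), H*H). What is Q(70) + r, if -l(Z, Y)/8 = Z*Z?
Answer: -226417805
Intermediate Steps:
l(Z, Y) = -8*Z**2 (l(Z, Y) = -8*Z*Z = -8*Z**2)
Q(H) = -8*H**2*(6 + H)**2 (Q(H) = -8*H**2*(H + 6)**2 = -8*H**2*(6 + H)**2)
r = 1395 (r = 31*45 = 1395)
Q(70) + r = -8*70**2*(6 + 70)**2 + 1395 = -8*4900*76**2 + 1395 = -8*4900*5776 + 1395 = -226419200 + 1395 = -226417805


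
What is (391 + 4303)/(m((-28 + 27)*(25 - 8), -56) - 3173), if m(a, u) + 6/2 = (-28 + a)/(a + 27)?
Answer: -9388/6361 ≈ -1.4759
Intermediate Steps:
m(a, u) = -3 + (-28 + a)/(27 + a) (m(a, u) = -3 + (-28 + a)/(a + 27) = -3 + (-28 + a)/(27 + a))
(391 + 4303)/(m((-28 + 27)*(25 - 8), -56) - 3173) = (391 + 4303)/((-109 - 2*(-28 + 27)*(25 - 8))/(27 + (-28 + 27)*(25 - 8)) - 3173) = 4694/((-109 - (-2)*17)/(27 - 1*17) - 3173) = 4694/((-109 - 2*(-17))/(27 - 17) - 3173) = 4694/((-109 + 34)/10 - 3173) = 4694/((1/10)*(-75) - 3173) = 4694/(-15/2 - 3173) = 4694/(-6361/2) = 4694*(-2/6361) = -9388/6361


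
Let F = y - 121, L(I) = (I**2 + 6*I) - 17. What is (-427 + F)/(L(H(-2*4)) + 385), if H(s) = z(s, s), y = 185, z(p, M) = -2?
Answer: -121/120 ≈ -1.0083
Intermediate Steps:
H(s) = -2
L(I) = -17 + I**2 + 6*I
F = 64 (F = 185 - 121 = 64)
(-427 + F)/(L(H(-2*4)) + 385) = (-427 + 64)/((-17 + (-2)**2 + 6*(-2)) + 385) = -363/((-17 + 4 - 12) + 385) = -363/(-25 + 385) = -363/360 = -363*1/360 = -121/120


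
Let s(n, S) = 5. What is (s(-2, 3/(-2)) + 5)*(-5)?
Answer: -50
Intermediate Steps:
(s(-2, 3/(-2)) + 5)*(-5) = (5 + 5)*(-5) = 10*(-5) = -50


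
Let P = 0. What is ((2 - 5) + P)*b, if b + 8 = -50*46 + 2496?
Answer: -564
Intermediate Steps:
b = 188 (b = -8 + (-50*46 + 2496) = -8 + (-2300 + 2496) = -8 + 196 = 188)
((2 - 5) + P)*b = ((2 - 5) + 0)*188 = (-3 + 0)*188 = -3*188 = -564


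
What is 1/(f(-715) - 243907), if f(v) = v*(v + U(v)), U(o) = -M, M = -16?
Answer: 1/255878 ≈ 3.9081e-6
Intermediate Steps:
U(o) = 16 (U(o) = -1*(-16) = 16)
f(v) = v*(16 + v) (f(v) = v*(v + 16) = v*(16 + v))
1/(f(-715) - 243907) = 1/(-715*(16 - 715) - 243907) = 1/(-715*(-699) - 243907) = 1/(499785 - 243907) = 1/255878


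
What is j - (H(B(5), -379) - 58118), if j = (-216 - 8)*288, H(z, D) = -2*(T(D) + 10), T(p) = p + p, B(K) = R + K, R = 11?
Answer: -7890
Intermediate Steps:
B(K) = 11 + K
T(p) = 2*p
H(z, D) = -20 - 4*D (H(z, D) = -2*(2*D + 10) = -2*(10 + 2*D) = -20 - 4*D)
j = -64512 (j = -224*288 = -64512)
j - (H(B(5), -379) - 58118) = -64512 - ((-20 - 4*(-379)) - 58118) = -64512 - ((-20 + 1516) - 58118) = -64512 - (1496 - 58118) = -64512 - 1*(-56622) = -64512 + 56622 = -7890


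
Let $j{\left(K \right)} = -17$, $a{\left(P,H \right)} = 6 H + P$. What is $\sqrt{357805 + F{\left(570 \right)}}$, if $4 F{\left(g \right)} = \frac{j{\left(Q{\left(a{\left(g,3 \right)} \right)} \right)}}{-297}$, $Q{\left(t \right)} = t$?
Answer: $\frac{\sqrt{14027387781}}{198} \approx 598.17$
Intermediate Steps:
$a{\left(P,H \right)} = P + 6 H$
$F{\left(g \right)} = \frac{17}{1188}$ ($F{\left(g \right)} = \frac{\left(-17\right) \frac{1}{-297}}{4} = \frac{\left(-17\right) \left(- \frac{1}{297}\right)}{4} = \frac{1}{4} \cdot \frac{17}{297} = \frac{17}{1188}$)
$\sqrt{357805 + F{\left(570 \right)}} = \sqrt{357805 + \frac{17}{1188}} = \sqrt{\frac{425072357}{1188}} = \frac{\sqrt{14027387781}}{198}$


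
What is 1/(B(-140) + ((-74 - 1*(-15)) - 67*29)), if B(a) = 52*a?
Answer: -1/9282 ≈ -0.00010774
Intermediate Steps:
1/(B(-140) + ((-74 - 1*(-15)) - 67*29)) = 1/(52*(-140) + ((-74 - 1*(-15)) - 67*29)) = 1/(-7280 + ((-74 + 15) - 1943)) = 1/(-7280 + (-59 - 1943)) = 1/(-7280 - 2002) = 1/(-9282) = -1/9282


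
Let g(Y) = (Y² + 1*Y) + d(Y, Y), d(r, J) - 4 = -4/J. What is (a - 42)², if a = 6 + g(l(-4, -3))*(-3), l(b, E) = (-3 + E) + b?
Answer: 2547216/25 ≈ 1.0189e+5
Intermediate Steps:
d(r, J) = 4 - 4/J
l(b, E) = -3 + E + b
g(Y) = 4 + Y + Y² - 4/Y (g(Y) = (Y² + 1*Y) + (4 - 4/Y) = (Y² + Y) + (4 - 4/Y) = (Y + Y²) + (4 - 4/Y) = 4 + Y + Y² - 4/Y)
a = -1386/5 (a = 6 + (4 + (-3 - 3 - 4) + (-3 - 3 - 4)² - 4/(-3 - 3 - 4))*(-3) = 6 + (4 - 10 + (-10)² - 4/(-10))*(-3) = 6 + (4 - 10 + 100 - 4*(-⅒))*(-3) = 6 + (4 - 10 + 100 + ⅖)*(-3) = 6 + (472/5)*(-3) = 6 - 1416/5 = -1386/5 ≈ -277.20)
(a - 42)² = (-1386/5 - 42)² = (-1596/5)² = 2547216/25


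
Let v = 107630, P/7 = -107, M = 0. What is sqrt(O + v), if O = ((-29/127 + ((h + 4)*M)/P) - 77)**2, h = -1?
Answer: sqrt(1832161134)/127 ≈ 337.04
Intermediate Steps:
P = -749 (P = 7*(-107) = -749)
O = 96196864/16129 (O = ((-29/127 + ((-1 + 4)*0)/(-749)) - 77)**2 = ((-29*1/127 + (3*0)*(-1/749)) - 77)**2 = ((-29/127 + 0*(-1/749)) - 77)**2 = ((-29/127 + 0) - 77)**2 = (-29/127 - 77)**2 = (-9808/127)**2 = 96196864/16129 ≈ 5964.2)
sqrt(O + v) = sqrt(96196864/16129 + 107630) = sqrt(1832161134/16129) = sqrt(1832161134)/127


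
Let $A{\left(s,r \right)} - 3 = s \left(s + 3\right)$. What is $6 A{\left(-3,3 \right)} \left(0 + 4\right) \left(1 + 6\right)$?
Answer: $504$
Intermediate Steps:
$A{\left(s,r \right)} = 3 + s \left(3 + s\right)$ ($A{\left(s,r \right)} = 3 + s \left(s + 3\right) = 3 + s \left(3 + s\right)$)
$6 A{\left(-3,3 \right)} \left(0 + 4\right) \left(1 + 6\right) = 6 \left(3 + \left(-3\right)^{2} + 3 \left(-3\right)\right) \left(0 + 4\right) \left(1 + 6\right) = 6 \left(3 + 9 - 9\right) 4 \cdot 7 = 6 \cdot 3 \cdot 28 = 18 \cdot 28 = 504$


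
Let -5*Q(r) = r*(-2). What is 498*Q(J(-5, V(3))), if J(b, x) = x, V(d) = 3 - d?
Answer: 0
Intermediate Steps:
Q(r) = 2*r/5 (Q(r) = -r*(-2)/5 = -(-2)*r/5 = 2*r/5)
498*Q(J(-5, V(3))) = 498*(2*(3 - 1*3)/5) = 498*(2*(3 - 3)/5) = 498*((2/5)*0) = 498*0 = 0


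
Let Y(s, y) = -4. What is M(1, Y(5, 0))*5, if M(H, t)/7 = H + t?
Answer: -105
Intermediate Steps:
M(H, t) = 7*H + 7*t (M(H, t) = 7*(H + t) = 7*H + 7*t)
M(1, Y(5, 0))*5 = (7*1 + 7*(-4))*5 = (7 - 28)*5 = -21*5 = -105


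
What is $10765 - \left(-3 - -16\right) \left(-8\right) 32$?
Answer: $14093$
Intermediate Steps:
$10765 - \left(-3 - -16\right) \left(-8\right) 32 = 10765 - \left(-3 + 16\right) \left(-8\right) 32 = 10765 - 13 \left(-8\right) 32 = 10765 - \left(-104\right) 32 = 10765 - -3328 = 10765 + 3328 = 14093$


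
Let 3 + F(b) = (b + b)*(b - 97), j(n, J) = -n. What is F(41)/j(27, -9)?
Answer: 4595/27 ≈ 170.19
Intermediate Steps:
F(b) = -3 + 2*b*(-97 + b) (F(b) = -3 + (b + b)*(b - 97) = -3 + (2*b)*(-97 + b) = -3 + 2*b*(-97 + b))
F(41)/j(27, -9) = (-3 - 194*41 + 2*41**2)/((-1*27)) = (-3 - 7954 + 2*1681)/(-27) = (-3 - 7954 + 3362)*(-1/27) = -4595*(-1/27) = 4595/27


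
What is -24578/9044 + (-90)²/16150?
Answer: -10021/4522 ≈ -2.2161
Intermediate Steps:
-24578/9044 + (-90)²/16150 = -24578*1/9044 + 8100*(1/16150) = -12289/4522 + 162/323 = -10021/4522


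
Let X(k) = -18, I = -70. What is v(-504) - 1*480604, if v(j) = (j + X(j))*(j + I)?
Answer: -180976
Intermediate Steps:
v(j) = (-70 + j)*(-18 + j) (v(j) = (j - 18)*(j - 70) = (-18 + j)*(-70 + j) = (-70 + j)*(-18 + j))
v(-504) - 1*480604 = (1260 + (-504)**2 - 88*(-504)) - 1*480604 = (1260 + 254016 + 44352) - 480604 = 299628 - 480604 = -180976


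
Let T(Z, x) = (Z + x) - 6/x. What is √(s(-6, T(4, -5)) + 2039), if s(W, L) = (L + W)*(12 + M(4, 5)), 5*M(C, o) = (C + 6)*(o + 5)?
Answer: √46335/5 ≈ 43.051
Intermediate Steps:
M(C, o) = (5 + o)*(6 + C)/5 (M(C, o) = ((C + 6)*(o + 5))/5 = ((6 + C)*(5 + o))/5 = ((5 + o)*(6 + C))/5 = (5 + o)*(6 + C)/5)
T(Z, x) = Z + x - 6/x
s(W, L) = 32*L + 32*W (s(W, L) = (L + W)*(12 + (6 + 4 + (6/5)*5 + (⅕)*4*5)) = (L + W)*(12 + (6 + 4 + 6 + 4)) = (L + W)*(12 + 20) = (L + W)*32 = 32*L + 32*W)
√(s(-6, T(4, -5)) + 2039) = √((32*(4 - 5 - 6/(-5)) + 32*(-6)) + 2039) = √((32*(4 - 5 - 6*(-⅕)) - 192) + 2039) = √((32*(4 - 5 + 6/5) - 192) + 2039) = √((32*(⅕) - 192) + 2039) = √((32/5 - 192) + 2039) = √(-928/5 + 2039) = √(9267/5) = √46335/5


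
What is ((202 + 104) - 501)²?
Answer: 38025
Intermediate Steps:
((202 + 104) - 501)² = (306 - 501)² = (-195)² = 38025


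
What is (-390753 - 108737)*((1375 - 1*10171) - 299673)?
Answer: 154077180810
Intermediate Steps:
(-390753 - 108737)*((1375 - 1*10171) - 299673) = -499490*((1375 - 10171) - 299673) = -499490*(-8796 - 299673) = -499490*(-308469) = 154077180810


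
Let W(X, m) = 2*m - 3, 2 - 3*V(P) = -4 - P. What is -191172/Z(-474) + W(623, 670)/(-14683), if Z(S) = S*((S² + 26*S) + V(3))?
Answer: -21961742419/246322668735 ≈ -0.089158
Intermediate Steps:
V(P) = 2 + P/3 (V(P) = ⅔ - (-4 - P)/3 = ⅔ + (4/3 + P/3) = 2 + P/3)
W(X, m) = -3 + 2*m
Z(S) = S*(3 + S² + 26*S) (Z(S) = S*((S² + 26*S) + (2 + (⅓)*3)) = S*((S² + 26*S) + (2 + 1)) = S*((S² + 26*S) + 3) = S*(3 + S² + 26*S))
-191172/Z(-474) + W(623, 670)/(-14683) = -191172*(-1/(474*(3 + (-474)² + 26*(-474)))) + (-3 + 2*670)/(-14683) = -191172*(-1/(474*(3 + 224676 - 12324))) + (-3 + 1340)*(-1/14683) = -191172/((-474*212355)) + 1337*(-1/14683) = -191172/(-100656270) - 1337/14683 = -191172*(-1/100656270) - 1337/14683 = 31862/16776045 - 1337/14683 = -21961742419/246322668735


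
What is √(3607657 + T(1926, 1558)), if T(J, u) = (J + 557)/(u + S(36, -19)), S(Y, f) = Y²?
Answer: √29385513371094/2854 ≈ 1899.4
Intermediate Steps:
T(J, u) = (557 + J)/(1296 + u) (T(J, u) = (J + 557)/(u + 36²) = (557 + J)/(u + 1296) = (557 + J)/(1296 + u))
√(3607657 + T(1926, 1558)) = √(3607657 + (557 + 1926)/(1296 + 1558)) = √(3607657 + 2483/2854) = √(10296255561/2854) = √29385513371094/2854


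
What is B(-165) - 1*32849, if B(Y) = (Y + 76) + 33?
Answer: -32905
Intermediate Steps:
B(Y) = 109 + Y (B(Y) = (76 + Y) + 33 = 109 + Y)
B(-165) - 1*32849 = (109 - 165) - 1*32849 = -56 - 32849 = -32905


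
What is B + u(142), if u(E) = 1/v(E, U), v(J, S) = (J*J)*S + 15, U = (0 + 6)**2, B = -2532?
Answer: -1838026907/725919 ≈ -2532.0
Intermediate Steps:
U = 36 (U = 6**2 = 36)
v(J, S) = 15 + S*J**2 (v(J, S) = J**2*S + 15 = S*J**2 + 15 = 15 + S*J**2)
u(E) = 1/(15 + 36*E**2)
B + u(142) = -2532 + 1/(3*(5 + 12*142**2)) = -2532 + 1/(3*(5 + 12*20164)) = -2532 + 1/(3*(5 + 241968)) = -2532 + (1/3)/241973 = -2532 + (1/3)*(1/241973) = -2532 + 1/725919 = -1838026907/725919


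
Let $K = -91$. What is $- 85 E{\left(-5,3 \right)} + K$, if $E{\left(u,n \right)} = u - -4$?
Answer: $-6$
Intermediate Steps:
$E{\left(u,n \right)} = 4 + u$ ($E{\left(u,n \right)} = u + 4 = 4 + u$)
$- 85 E{\left(-5,3 \right)} + K = - 85 \left(4 - 5\right) - 91 = \left(-85\right) \left(-1\right) - 91 = 85 - 91 = -6$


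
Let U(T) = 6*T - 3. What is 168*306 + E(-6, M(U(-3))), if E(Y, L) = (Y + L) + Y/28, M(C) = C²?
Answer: 725799/14 ≈ 51843.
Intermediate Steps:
U(T) = -3 + 6*T
E(Y, L) = L + 29*Y/28 (E(Y, L) = (L + Y) + Y*(1/28) = (L + Y) + Y/28 = L + 29*Y/28)
168*306 + E(-6, M(U(-3))) = 168*306 + ((-3 + 6*(-3))² + (29/28)*(-6)) = 51408 + ((-3 - 18)² - 87/14) = 51408 + ((-21)² - 87/14) = 51408 + (441 - 87/14) = 51408 + 6087/14 = 725799/14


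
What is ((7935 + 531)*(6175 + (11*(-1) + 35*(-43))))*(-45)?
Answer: -1774939230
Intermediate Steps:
((7935 + 531)*(6175 + (11*(-1) + 35*(-43))))*(-45) = (8466*(6175 + (-11 - 1505)))*(-45) = (8466*(6175 - 1516))*(-45) = (8466*4659)*(-45) = 39443094*(-45) = -1774939230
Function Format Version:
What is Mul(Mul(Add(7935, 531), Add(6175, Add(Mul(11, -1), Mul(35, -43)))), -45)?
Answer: -1774939230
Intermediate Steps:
Mul(Mul(Add(7935, 531), Add(6175, Add(Mul(11, -1), Mul(35, -43)))), -45) = Mul(Mul(8466, Add(6175, Add(-11, -1505))), -45) = Mul(Mul(8466, Add(6175, -1516)), -45) = Mul(Mul(8466, 4659), -45) = Mul(39443094, -45) = -1774939230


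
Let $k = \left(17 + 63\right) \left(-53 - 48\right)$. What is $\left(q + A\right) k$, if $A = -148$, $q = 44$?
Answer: $840320$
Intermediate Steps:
$k = -8080$ ($k = 80 \left(-101\right) = -8080$)
$\left(q + A\right) k = \left(44 - 148\right) \left(-8080\right) = \left(-104\right) \left(-8080\right) = 840320$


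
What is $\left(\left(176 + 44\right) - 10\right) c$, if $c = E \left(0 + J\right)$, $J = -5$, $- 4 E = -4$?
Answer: $-1050$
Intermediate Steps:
$E = 1$ ($E = \left(- \frac{1}{4}\right) \left(-4\right) = 1$)
$c = -5$ ($c = 1 \left(0 - 5\right) = 1 \left(-5\right) = -5$)
$\left(\left(176 + 44\right) - 10\right) c = \left(\left(176 + 44\right) - 10\right) \left(-5\right) = \left(220 - 10\right) \left(-5\right) = 210 \left(-5\right) = -1050$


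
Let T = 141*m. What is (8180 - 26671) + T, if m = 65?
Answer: -9326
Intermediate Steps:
T = 9165 (T = 141*65 = 9165)
(8180 - 26671) + T = (8180 - 26671) + 9165 = -18491 + 9165 = -9326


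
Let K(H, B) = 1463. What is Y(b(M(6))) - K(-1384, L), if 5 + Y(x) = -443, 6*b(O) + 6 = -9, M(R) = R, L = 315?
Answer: -1911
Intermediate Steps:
b(O) = -5/2 (b(O) = -1 + (1/6)*(-9) = -1 - 3/2 = -5/2)
Y(x) = -448 (Y(x) = -5 - 443 = -448)
Y(b(M(6))) - K(-1384, L) = -448 - 1*1463 = -448 - 1463 = -1911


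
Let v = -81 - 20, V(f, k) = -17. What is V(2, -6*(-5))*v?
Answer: 1717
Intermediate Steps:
v = -101
V(2, -6*(-5))*v = -17*(-101) = 1717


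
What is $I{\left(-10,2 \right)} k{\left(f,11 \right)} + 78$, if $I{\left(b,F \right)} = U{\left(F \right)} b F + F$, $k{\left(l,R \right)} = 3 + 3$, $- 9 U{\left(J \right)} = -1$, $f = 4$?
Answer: $\frac{230}{3} \approx 76.667$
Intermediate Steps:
$U{\left(J \right)} = \frac{1}{9}$ ($U{\left(J \right)} = \left(- \frac{1}{9}\right) \left(-1\right) = \frac{1}{9}$)
$k{\left(l,R \right)} = 6$
$I{\left(b,F \right)} = F + \frac{F b}{9}$ ($I{\left(b,F \right)} = \frac{b}{9} F + F = \frac{F b}{9} + F = F + \frac{F b}{9}$)
$I{\left(-10,2 \right)} k{\left(f,11 \right)} + 78 = \frac{1}{9} \cdot 2 \left(9 - 10\right) 6 + 78 = \frac{1}{9} \cdot 2 \left(-1\right) 6 + 78 = \left(- \frac{2}{9}\right) 6 + 78 = - \frac{4}{3} + 78 = \frac{230}{3}$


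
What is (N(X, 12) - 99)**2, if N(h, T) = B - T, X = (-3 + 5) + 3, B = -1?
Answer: 12544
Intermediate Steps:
X = 5 (X = 2 + 3 = 5)
N(h, T) = -1 - T
(N(X, 12) - 99)**2 = ((-1 - 1*12) - 99)**2 = ((-1 - 12) - 99)**2 = (-13 - 99)**2 = (-112)**2 = 12544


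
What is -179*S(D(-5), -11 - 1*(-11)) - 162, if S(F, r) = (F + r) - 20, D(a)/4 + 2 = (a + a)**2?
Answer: -66750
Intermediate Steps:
D(a) = -8 + 16*a**2 (D(a) = -8 + 4*(a + a)**2 = -8 + 4*(2*a)**2 = -8 + 4*(4*a**2) = -8 + 16*a**2)
S(F, r) = -20 + F + r
-179*S(D(-5), -11 - 1*(-11)) - 162 = -179*(-20 + (-8 + 16*(-5)**2) + (-11 - 1*(-11))) - 162 = -179*(-20 + (-8 + 16*25) + (-11 + 11)) - 162 = -179*(-20 + (-8 + 400) + 0) - 162 = -179*(-20 + 392 + 0) - 162 = -179*372 - 162 = -66588 - 162 = -66750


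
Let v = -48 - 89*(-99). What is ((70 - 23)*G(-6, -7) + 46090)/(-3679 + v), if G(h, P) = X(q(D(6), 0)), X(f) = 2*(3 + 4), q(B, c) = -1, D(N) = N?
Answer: 377/41 ≈ 9.1951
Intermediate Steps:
v = 8763 (v = -48 + 8811 = 8763)
X(f) = 14 (X(f) = 2*7 = 14)
G(h, P) = 14
((70 - 23)*G(-6, -7) + 46090)/(-3679 + v) = ((70 - 23)*14 + 46090)/(-3679 + 8763) = (47*14 + 46090)/5084 = (658 + 46090)*(1/5084) = 46748*(1/5084) = 377/41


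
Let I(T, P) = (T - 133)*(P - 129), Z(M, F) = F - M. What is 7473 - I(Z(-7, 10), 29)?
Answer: -4127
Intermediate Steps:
I(T, P) = (-133 + T)*(-129 + P)
7473 - I(Z(-7, 10), 29) = 7473 - (17157 - 133*29 - 129*(10 - 1*(-7)) + 29*(10 - 1*(-7))) = 7473 - (17157 - 3857 - 129*(10 + 7) + 29*(10 + 7)) = 7473 - (17157 - 3857 - 129*17 + 29*17) = 7473 - (17157 - 3857 - 2193 + 493) = 7473 - 1*11600 = 7473 - 11600 = -4127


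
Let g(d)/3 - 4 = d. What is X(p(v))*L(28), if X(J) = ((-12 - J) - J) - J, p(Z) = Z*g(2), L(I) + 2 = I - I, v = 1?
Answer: 132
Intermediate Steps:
g(d) = 12 + 3*d
L(I) = -2 (L(I) = -2 + (I - I) = -2 + 0 = -2)
p(Z) = 18*Z (p(Z) = Z*(12 + 3*2) = Z*(12 + 6) = Z*18 = 18*Z)
X(J) = -12 - 3*J (X(J) = (-12 - 2*J) - J = -12 - 3*J)
X(p(v))*L(28) = (-12 - 54)*(-2) = -66*(-2) = 132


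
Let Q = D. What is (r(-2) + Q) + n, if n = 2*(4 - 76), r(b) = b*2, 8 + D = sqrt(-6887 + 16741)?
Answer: -156 + sqrt(9854) ≈ -56.733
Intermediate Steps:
D = -8 + sqrt(9854) (D = -8 + sqrt(-6887 + 16741) = -8 + sqrt(9854) ≈ 91.267)
Q = -8 + sqrt(9854) ≈ 91.267
r(b) = 2*b
n = -144 (n = 2*(-72) = -144)
(r(-2) + Q) + n = (2*(-2) + (-8 + sqrt(9854))) - 144 = (-4 + (-8 + sqrt(9854))) - 144 = (-12 + sqrt(9854)) - 144 = -156 + sqrt(9854)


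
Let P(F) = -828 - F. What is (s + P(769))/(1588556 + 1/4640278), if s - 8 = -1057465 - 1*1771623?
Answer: -4378376069402/2457113819523 ≈ -1.7819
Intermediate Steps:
s = -2829080 (s = 8 + (-1057465 - 1*1771623) = 8 + (-1057465 - 1771623) = 8 - 2829088 = -2829080)
(s + P(769))/(1588556 + 1/4640278) = (-2829080 + (-828 - 1*769))/(1588556 + 1/4640278) = (-2829080 + (-828 - 769))/(1588556 + 1/4640278) = (-2829080 - 1597)/(7371341458569/4640278) = -2830677*4640278/7371341458569 = -4378376069402/2457113819523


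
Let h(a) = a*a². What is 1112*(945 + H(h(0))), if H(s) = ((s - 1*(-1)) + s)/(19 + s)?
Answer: 19967072/19 ≈ 1.0509e+6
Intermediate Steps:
h(a) = a³
H(s) = (1 + 2*s)/(19 + s) (H(s) = ((s + 1) + s)/(19 + s) = ((1 + s) + s)/(19 + s) = (1 + 2*s)/(19 + s))
1112*(945 + H(h(0))) = 1112*(945 + (1 + 2*0³)/(19 + 0³)) = 1112*(945 + (1 + 2*0)/(19 + 0)) = 1112*(945 + (1 + 0)/19) = 1112*(945 + (1/19)*1) = 1112*(945 + 1/19) = 1112*(17956/19) = 19967072/19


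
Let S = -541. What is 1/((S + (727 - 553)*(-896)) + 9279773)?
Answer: 1/9123328 ≈ 1.0961e-7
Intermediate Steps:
1/((S + (727 - 553)*(-896)) + 9279773) = 1/((-541 + (727 - 553)*(-896)) + 9279773) = 1/((-541 + 174*(-896)) + 9279773) = 1/((-541 - 155904) + 9279773) = 1/(-156445 + 9279773) = 1/9123328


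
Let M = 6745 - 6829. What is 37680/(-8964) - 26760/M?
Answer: 1643830/5229 ≈ 314.37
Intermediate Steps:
M = -84
37680/(-8964) - 26760/M = 37680/(-8964) - 26760/(-84) = 37680*(-1/8964) - 26760*(-1/84) = -3140/747 + 2230/7 = 1643830/5229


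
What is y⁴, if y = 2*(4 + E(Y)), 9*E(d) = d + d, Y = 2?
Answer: 40960000/6561 ≈ 6243.0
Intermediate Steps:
E(d) = 2*d/9 (E(d) = (d + d)/9 = (2*d)/9 = 2*d/9)
y = 80/9 (y = 2*(4 + (2/9)*2) = 2*(4 + 4/9) = 2*(40/9) = 80/9 ≈ 8.8889)
y⁴ = (80/9)⁴ = 40960000/6561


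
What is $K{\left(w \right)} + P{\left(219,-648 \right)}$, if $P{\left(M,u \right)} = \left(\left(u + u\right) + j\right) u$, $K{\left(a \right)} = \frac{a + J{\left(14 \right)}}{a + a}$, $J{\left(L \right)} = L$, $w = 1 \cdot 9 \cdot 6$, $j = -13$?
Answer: $\frac{22902281}{27} \approx 8.4823 \cdot 10^{5}$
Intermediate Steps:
$w = 54$ ($w = 9 \cdot 6 = 54$)
$K{\left(a \right)} = \frac{14 + a}{2 a}$ ($K{\left(a \right)} = \frac{a + 14}{a + a} = \frac{14 + a}{2 a}$)
$P{\left(M,u \right)} = u \left(-13 + 2 u\right)$ ($P{\left(M,u \right)} = \left(\left(u + u\right) - 13\right) u = \left(2 u - 13\right) u = \left(-13 + 2 u\right) u = u \left(-13 + 2 u\right)$)
$K{\left(w \right)} + P{\left(219,-648 \right)} = \frac{14 + 54}{2 \cdot 54} - 648 \left(-13 + 2 \left(-648\right)\right) = \frac{1}{2} \cdot \frac{1}{54} \cdot 68 - 648 \left(-13 - 1296\right) = \frac{17}{27} - -848232 = \frac{17}{27} + 848232 = \frac{22902281}{27}$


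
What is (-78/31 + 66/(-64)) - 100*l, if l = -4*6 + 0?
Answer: 2377281/992 ≈ 2396.5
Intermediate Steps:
l = -24 (l = -24 + 0 = -24)
(-78/31 + 66/(-64)) - 100*l = (-78/31 + 66/(-64)) - 100*(-24) = (-78*1/31 + 66*(-1/64)) + 2400 = (-78/31 - 33/32) + 2400 = -3519/992 + 2400 = 2377281/992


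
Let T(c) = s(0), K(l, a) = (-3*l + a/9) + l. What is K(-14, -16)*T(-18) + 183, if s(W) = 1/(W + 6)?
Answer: 5059/27 ≈ 187.37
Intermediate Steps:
K(l, a) = -2*l + a/9 (K(l, a) = (-3*l + a/9) + l = -2*l + a/9)
s(W) = 1/(6 + W)
T(c) = ⅙ (T(c) = 1/(6 + 0) = 1/6 = ⅙)
K(-14, -16)*T(-18) + 183 = (-2*(-14) + (⅑)*(-16))*(⅙) + 183 = (28 - 16/9)*(⅙) + 183 = (236/9)*(⅙) + 183 = 118/27 + 183 = 5059/27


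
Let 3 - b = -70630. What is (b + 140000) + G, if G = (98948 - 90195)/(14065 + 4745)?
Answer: 3962015483/18810 ≈ 2.1063e+5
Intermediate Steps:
b = 70633 (b = 3 - 1*(-70630) = 3 + 70630 = 70633)
G = 8753/18810 ≈ 0.46534
(b + 140000) + G = (70633 + 140000) + 8753/18810 = 210633 + 8753/18810 = 3962015483/18810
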